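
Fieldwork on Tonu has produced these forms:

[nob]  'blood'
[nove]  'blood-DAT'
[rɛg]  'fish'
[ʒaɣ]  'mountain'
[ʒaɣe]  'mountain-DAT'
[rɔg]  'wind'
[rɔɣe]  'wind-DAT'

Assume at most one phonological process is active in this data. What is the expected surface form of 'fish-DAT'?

'wind' shows [g] ~ [ɣ] at the end of the stem ([rɔg] vs [rɔɣe]).
The stem 'mountain' ([ʒaɣ], [ʒaɣe]) shows [ɣ] unchanged in both environments, so [ɣ] cannot be basic with [g] derived in isolation.
The alternation reflects intervocalic spirantization: voiced stops become fricatives between vowels. /g/ is underlying.
The one attested form of 'fish', [rɛg], shows underlying /rɛg/. Applying the same rule between vowels gives [rɛɣe].

[rɛɣe]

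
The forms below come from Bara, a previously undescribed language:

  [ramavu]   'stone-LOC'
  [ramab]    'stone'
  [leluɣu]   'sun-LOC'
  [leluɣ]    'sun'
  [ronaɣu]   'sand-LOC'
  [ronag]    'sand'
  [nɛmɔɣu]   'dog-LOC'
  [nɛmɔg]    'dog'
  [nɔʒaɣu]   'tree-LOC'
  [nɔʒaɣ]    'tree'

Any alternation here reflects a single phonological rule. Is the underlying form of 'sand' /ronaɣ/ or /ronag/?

The root 'sand' surfaces as [ronaɣu] and [ronag], with a stem-final [ɣ] ~ [g] alternation.
The stem 'tree' ([nɔʒaɣu], [nɔʒaɣ]) shows [ɣ] unchanged in both environments, so [ɣ] cannot be basic with [g] derived in isolation.
The alternation reflects intervocalic spirantization: voiced stops become fricatives between vowels. /g/ is underlying.

/ronag/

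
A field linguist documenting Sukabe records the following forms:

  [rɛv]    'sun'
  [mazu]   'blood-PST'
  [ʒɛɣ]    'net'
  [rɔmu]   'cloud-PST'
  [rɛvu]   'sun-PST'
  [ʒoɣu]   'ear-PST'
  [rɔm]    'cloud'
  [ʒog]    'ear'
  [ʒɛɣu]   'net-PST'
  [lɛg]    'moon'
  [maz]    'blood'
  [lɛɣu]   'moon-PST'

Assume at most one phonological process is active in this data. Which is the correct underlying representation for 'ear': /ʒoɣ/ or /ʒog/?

/ʒog/

The stem for 'ear' ends in [ɣ] in [ʒoɣu] but [g] in [ʒog].
But 'net' keeps [ɣ] in both environments ([ʒɛɣu], [ʒɛɣ]), so there is no rule changing /ɣ/ to [g] in isolation.
The alternation reflects intervocalic spirantization: voiced stops become fricatives between vowels. /g/ is underlying.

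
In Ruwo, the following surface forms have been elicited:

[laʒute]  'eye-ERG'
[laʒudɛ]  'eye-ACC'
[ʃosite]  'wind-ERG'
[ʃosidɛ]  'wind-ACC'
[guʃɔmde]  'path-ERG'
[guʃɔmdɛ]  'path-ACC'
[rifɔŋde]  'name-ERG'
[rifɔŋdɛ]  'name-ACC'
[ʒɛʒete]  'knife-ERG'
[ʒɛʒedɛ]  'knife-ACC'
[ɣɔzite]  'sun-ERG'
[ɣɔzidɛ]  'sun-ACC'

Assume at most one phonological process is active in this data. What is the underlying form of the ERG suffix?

/-te/

The ERG suffix surfaces as [-de] and [-te], depending on the final segment of the stem.
The ACC suffix, which begins with [d], is invariant after every stem; so [d] is not altered by any rule here.
So the underlying form is /-te/, and voiceless stops become voiced after a nasal.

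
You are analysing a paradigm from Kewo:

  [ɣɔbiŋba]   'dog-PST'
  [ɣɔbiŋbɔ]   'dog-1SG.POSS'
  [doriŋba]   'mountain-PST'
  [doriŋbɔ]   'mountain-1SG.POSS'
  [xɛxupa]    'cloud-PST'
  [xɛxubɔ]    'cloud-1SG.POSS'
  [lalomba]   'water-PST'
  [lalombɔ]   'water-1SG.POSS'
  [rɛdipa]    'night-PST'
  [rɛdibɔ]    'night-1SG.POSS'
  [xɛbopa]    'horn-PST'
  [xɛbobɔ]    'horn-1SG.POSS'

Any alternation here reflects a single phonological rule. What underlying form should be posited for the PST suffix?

The PST morpheme has two allomorphs, [-ba] and [-pa].
The 1SG.POSS suffix, which begins with [b], is invariant after every stem; so [b] is not altered by any rule here.
The PST suffix is therefore /-pa/ underlyingly, with post-nasal voicing: voiceless stops become voiced after a nasal.

/-pa/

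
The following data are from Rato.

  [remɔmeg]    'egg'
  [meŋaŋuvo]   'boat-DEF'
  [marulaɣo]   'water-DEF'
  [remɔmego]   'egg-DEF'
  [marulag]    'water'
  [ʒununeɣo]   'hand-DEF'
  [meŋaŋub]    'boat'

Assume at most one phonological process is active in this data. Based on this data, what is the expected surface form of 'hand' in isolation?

In [marulag] and [marulaɣo] the final segment of 'water' alternates: [g] ~ [ɣ].
Compare 'egg', with invariant [g] in [remɔmeg] and [remɔmego]: an analysis with underlying /g/ and a rule producing [ɣ] before the DEF suffix would wrongly predict alternation here too.
Therefore /ɣ/ is basic and [g] is derived by word-final hardening (voiced fricatives become stops word-finally).
The one attested form of 'hand', [ʒununeɣo], shows underlying /ʒununeɣ/. Applying the same rule word-finally gives [ʒununeg].

[ʒununeg]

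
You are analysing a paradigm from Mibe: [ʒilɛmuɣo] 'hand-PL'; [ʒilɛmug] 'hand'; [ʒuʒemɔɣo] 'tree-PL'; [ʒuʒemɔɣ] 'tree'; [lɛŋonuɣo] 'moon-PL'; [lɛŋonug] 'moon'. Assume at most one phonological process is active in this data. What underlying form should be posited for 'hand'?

The stem for 'hand' ends in [ɣ] in [ʒilɛmuɣo] but [g] in [ʒilɛmug].
Compare 'tree', with invariant [ɣ] in [ʒuʒemɔɣo] and [ʒuʒemɔɣ]: an analysis with underlying /ɣ/ and a rule producing [g] in isolation would wrongly predict alternation here too.
The alternation reflects intervocalic spirantization: voiced stops become fricatives between vowels. /g/ is underlying.
Hence 'hand' is /ʒilɛmug/ underlyingly.

/ʒilɛmug/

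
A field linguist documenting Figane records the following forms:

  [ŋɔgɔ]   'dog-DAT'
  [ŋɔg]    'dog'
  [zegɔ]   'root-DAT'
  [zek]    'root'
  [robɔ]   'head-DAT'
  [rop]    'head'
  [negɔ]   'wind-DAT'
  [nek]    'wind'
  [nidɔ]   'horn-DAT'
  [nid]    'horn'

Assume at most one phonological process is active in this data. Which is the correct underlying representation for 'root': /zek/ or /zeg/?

The stem for 'root' ends in [g] in [zegɔ] but [k] in [zek].
If /g/ were underlying and a rule turned it into [k] in isolation, 'dog' would also alternate; but it has [g] in both [ŋɔgɔ] and [ŋɔg].
So /k/ is underlying, and a rule of intervocalic voicing — voiceless stops become voiced between vowels — gives [g].

/zek/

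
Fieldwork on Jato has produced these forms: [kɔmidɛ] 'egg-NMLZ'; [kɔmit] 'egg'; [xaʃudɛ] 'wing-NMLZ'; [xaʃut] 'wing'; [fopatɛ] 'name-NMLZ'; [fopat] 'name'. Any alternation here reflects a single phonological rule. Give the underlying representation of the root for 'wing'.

/xaʃud/

'wing' shows [d] ~ [t] at the end of the stem ([xaʃudɛ] vs [xaʃut]).
The stem 'name' ([fopatɛ], [fopat]) shows [t] unchanged in both environments, so [t] cannot be basic with [d] derived before the NMLZ suffix.
Therefore /d/ is basic and [t] is derived by word-final obstruent devoicing (voiced obstruents become voiceless word-finally).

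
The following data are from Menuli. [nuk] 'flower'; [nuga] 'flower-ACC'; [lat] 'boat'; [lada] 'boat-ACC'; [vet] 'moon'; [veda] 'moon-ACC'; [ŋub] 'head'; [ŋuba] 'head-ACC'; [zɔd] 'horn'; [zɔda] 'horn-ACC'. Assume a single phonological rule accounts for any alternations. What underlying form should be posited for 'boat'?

In [lat] and [lada] the final segment of 'boat' alternates: [t] ~ [d].
But 'horn' keeps [d] in both environments ([zɔd], [zɔda]), so there is no rule changing /d/ to [t] in isolation.
Therefore /t/ is basic and [d] is derived by intervocalic voicing (voiceless stops become voiced between vowels).
The underlying form of 'boat' is therefore /lat/.

/lat/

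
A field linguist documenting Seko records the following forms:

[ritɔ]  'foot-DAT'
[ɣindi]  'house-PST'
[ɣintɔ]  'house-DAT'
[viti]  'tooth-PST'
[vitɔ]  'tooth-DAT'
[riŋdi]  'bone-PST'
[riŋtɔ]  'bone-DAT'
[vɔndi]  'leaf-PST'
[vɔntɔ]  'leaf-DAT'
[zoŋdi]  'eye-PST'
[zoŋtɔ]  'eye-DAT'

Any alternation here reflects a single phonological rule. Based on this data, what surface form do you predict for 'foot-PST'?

[riti]

The PST suffix surfaces as [-di] and [-ti], depending on the final segment of the stem.
The DAT suffix, which begins with [t], is invariant after every stem; so [t] is not altered by any rule here.
The PST suffix is therefore /-di/ underlyingly, with post-vocalic devoicing: voiced stops become voiceless after a vowel.
After 'foot', which ends in a vowel, the suffix surfaces as [-ti], giving [riti].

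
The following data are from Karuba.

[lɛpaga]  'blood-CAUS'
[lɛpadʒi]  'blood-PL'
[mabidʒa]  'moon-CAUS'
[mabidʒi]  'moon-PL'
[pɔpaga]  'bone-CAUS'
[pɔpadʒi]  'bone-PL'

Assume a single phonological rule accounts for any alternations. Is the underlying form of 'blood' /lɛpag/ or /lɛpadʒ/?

/lɛpag/

'blood' shows [g] ~ [dʒ] at the end of the stem ([lɛpaga] vs [lɛpadʒi]).
Compare 'moon', with invariant [dʒ] in [mabidʒa] and [mabidʒi]: an analysis with underlying /dʒ/ and a rule producing [g] before the CAUS suffix would wrongly predict alternation here too.
Therefore /g/ is basic and [dʒ] is derived by palatalization before a front vowel (/g/ becomes palato-alveolar [dʒ] before a front vowel).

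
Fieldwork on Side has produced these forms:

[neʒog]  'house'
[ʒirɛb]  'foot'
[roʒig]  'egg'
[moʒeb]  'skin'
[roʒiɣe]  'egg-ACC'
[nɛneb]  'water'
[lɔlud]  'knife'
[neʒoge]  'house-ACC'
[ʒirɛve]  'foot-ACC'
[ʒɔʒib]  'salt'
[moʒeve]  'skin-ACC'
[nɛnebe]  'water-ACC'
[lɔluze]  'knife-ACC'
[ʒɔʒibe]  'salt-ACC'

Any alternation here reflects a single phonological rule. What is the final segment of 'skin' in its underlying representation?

/v/

The root 'skin' surfaces as [moʒeve] and [moʒeb], with a stem-final [v] ~ [b] alternation.
If /b/ were underlying and a rule turned it into [v] before the ACC suffix, 'water' would also alternate; but it has [b] in both [nɛnebe] and [nɛneb].
The underlying segment must be /v/; voiced fricatives become stops word-finally, yielding [b] there.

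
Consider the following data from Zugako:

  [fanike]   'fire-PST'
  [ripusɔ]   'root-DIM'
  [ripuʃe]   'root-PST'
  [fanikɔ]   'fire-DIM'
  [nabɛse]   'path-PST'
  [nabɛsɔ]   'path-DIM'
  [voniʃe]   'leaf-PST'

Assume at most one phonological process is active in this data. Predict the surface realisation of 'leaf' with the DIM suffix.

The root 'root' surfaces as [ripusɔ] and [ripuʃe], with a stem-final [s] ~ [ʃ] alternation.
The stem 'path' ([nabɛsɔ], [nabɛse]) shows [s] unchanged in both environments, so [s] cannot be basic with [ʃ] derived before the PST suffix.
The underlying segment must be /ʃ/; palato-alveolar /ʃ/ becomes [s] when no front vowel follows, yielding [s] there.
From [voniʃe] the stem 'leaf' is /voniʃ/; when no front vowel follows this yields [vonisɔ].

[vonisɔ]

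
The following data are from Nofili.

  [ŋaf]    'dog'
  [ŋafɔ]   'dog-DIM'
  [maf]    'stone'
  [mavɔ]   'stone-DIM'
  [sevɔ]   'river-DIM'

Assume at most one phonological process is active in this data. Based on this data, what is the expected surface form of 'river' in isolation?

The root 'stone' surfaces as [maf] and [mavɔ], with a stem-final [f] ~ [v] alternation.
Compare 'dog', with invariant [f] in [ŋaf] and [ŋafɔ]: an analysis with underlying /f/ and a rule producing [v] before the DIM suffix would wrongly predict alternation here too.
The underlying segment must be /v/; voiced obstruents become voiceless word-finally, yielding [f] there.
The one attested form of 'river', [sevɔ], shows underlying /sev/. Applying the same rule word-finally gives [sef].

[sef]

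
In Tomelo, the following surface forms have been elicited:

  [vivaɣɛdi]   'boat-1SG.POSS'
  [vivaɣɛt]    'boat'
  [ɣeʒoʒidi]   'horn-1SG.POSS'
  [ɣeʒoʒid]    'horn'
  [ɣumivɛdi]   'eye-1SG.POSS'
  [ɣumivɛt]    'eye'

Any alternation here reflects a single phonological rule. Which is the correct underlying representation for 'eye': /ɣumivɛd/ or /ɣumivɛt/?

/ɣumivɛt/

The stem for 'eye' ends in [d] in [ɣumivɛdi] but [t] in [ɣumivɛt].
The stem 'horn' ([ɣeʒoʒidi], [ɣeʒoʒid]) shows [d] unchanged in both environments, so [d] cannot be basic with [t] derived in isolation.
The alternation reflects intervocalic voicing: voiceless stops become voiced between vowels. /t/ is underlying.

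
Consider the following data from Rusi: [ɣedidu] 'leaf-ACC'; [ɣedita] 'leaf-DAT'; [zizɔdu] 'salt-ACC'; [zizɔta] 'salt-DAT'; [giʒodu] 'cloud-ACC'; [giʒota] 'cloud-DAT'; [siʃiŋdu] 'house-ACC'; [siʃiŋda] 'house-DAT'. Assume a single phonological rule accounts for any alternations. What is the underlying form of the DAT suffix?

The DAT suffix surfaces as [-da] and [-ta], depending on the final segment of the stem.
By contrast the ACC suffix keeps its initial [d] throughout — that segment must be underlying.
The DAT suffix is therefore /-ta/ underlyingly, with post-nasal voicing: voiceless stops become voiced after a nasal.

/-ta/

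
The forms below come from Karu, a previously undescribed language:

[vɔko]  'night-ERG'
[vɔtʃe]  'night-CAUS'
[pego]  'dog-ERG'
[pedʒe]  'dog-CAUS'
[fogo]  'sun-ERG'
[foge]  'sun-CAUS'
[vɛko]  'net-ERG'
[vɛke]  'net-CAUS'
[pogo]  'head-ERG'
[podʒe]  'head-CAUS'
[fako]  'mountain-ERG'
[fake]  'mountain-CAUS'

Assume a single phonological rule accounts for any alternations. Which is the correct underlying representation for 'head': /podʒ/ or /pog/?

'head' shows [g] ~ [dʒ] at the end of the stem ([pogo] vs [podʒe]).
If /g/ were underlying and a rule turned it into [dʒ] before the CAUS suffix, 'sun' would also alternate; but it has [g] in both [fogo] and [foge].
The alternation reflects depalatalization: palato-alveolar /tʃ/ and /dʒ/ become [k] and [g] when no front vowel follows. /dʒ/ is underlying.

/podʒ/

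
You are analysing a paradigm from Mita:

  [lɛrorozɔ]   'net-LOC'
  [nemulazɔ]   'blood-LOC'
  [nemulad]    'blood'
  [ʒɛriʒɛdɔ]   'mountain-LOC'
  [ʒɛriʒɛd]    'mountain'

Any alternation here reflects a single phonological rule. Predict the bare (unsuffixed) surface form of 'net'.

[lɛrorod]

In [nemulazɔ] and [nemulad] the final segment of 'blood' alternates: [z] ~ [d].
Compare 'mountain', with invariant [d] in [ʒɛriʒɛdɔ] and [ʒɛriʒɛd]: an analysis with underlying /d/ and a rule producing [z] before the LOC suffix would wrongly predict alternation here too.
So /z/ is underlying, and a rule of word-final hardening — voiced fricatives become stops word-finally — gives [d].
From [lɛrorozɔ] the stem 'net' is /lɛroroz/; word-finally this yields [lɛrorod].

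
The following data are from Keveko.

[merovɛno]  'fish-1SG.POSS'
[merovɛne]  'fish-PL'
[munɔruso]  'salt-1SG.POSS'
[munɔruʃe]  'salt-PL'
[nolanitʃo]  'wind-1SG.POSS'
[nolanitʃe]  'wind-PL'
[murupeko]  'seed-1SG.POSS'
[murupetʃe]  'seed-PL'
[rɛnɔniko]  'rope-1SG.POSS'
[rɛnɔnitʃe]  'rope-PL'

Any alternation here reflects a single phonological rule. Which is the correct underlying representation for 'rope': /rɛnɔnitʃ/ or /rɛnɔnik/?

In [rɛnɔniko] and [rɛnɔnitʃe] the final segment of 'rope' alternates: [k] ~ [tʃ].
Compare 'wind', with invariant [tʃ] in [nolanitʃo] and [nolanitʃe]: an analysis with underlying /tʃ/ and a rule producing [k] before the 1SG.POSS suffix would wrongly predict alternation here too.
Therefore /k/ is basic and [tʃ] is derived by palatalization before a front vowel (/k/ and /s/ become palato-alveolar [tʃ] and [ʃ] before a front vowel).

/rɛnɔnik/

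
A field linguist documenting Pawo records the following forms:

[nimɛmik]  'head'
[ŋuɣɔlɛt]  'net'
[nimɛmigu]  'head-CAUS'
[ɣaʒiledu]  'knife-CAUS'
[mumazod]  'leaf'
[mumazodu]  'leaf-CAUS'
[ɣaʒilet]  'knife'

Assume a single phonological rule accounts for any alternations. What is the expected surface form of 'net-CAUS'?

[ŋuɣɔlɛdu]

'knife' shows [d] ~ [t] at the end of the stem ([ɣaʒiledu] vs [ɣaʒilet]).
But 'leaf' keeps [d] in both environments ([mumazodu], [mumazod]), so there is no rule changing /d/ to [t] in isolation.
Therefore /t/ is basic and [d] is derived by intervocalic voicing (voiceless stops become voiced between vowels).
From [ŋuɣɔlɛt] the stem 'net' is /ŋuɣɔlɛt/; between vowels this yields [ŋuɣɔlɛdu].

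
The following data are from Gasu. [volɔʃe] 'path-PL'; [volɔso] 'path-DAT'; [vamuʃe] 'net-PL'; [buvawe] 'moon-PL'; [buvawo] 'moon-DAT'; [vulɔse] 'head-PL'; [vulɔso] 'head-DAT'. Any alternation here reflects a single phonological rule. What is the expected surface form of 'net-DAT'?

[vamuso]

In [volɔʃe] and [volɔso] the final segment of 'path' alternates: [ʃ] ~ [s].
The stem 'head' ([vulɔse], [vulɔso]) shows [s] unchanged in both environments, so [s] cannot be basic with [ʃ] derived before the PL suffix.
So /ʃ/ is underlying, and a rule of depalatalization — palato-alveolar /ʃ/ becomes [s] when no front vowel follows — gives [s].
The one attested form of 'net', [vamuʃe], shows underlying /vamuʃ/. Applying the same rule when no front vowel follows gives [vamuso].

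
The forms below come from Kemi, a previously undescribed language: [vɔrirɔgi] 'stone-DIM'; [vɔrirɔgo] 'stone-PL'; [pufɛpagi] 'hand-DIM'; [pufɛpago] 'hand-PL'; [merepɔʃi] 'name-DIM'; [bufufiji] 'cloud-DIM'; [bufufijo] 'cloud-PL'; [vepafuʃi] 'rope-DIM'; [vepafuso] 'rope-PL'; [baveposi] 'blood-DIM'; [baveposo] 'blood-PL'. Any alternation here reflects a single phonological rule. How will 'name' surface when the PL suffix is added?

The root 'rope' surfaces as [vepafuʃi] and [vepafuso], with a stem-final [ʃ] ~ [s] alternation.
Compare 'blood', with invariant [s] in [baveposi] and [baveposo]: an analysis with underlying /s/ and a rule producing [ʃ] before the DIM suffix would wrongly predict alternation here too.
The underlying segment must be /ʃ/; palato-alveolar /ʃ/ becomes [s] when no front vowel follows, yielding [s] there.
The one attested form of 'name', [merepɔʃi], shows underlying /merepɔʃ/. Applying the same rule when no front vowel follows gives [merepɔso].

[merepɔso]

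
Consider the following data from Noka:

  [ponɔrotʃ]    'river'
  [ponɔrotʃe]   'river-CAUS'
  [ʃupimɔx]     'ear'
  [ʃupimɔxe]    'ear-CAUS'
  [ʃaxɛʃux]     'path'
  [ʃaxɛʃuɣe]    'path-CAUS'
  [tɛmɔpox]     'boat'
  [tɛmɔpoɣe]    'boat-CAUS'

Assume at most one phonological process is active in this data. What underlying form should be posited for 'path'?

'path' shows [x] ~ [ɣ] at the end of the stem ([ʃaxɛʃux] vs [ʃaxɛʃuɣe]).
If /x/ were underlying and a rule turned it into [ɣ] before the CAUS suffix, 'ear' would also alternate; but it has [x] in both [ʃupimɔx] and [ʃupimɔxe].
The alternation reflects word-final obstruent devoicing: voiced obstruents become voiceless word-finally. /ɣ/ is underlying.

/ʃaxɛʃuɣ/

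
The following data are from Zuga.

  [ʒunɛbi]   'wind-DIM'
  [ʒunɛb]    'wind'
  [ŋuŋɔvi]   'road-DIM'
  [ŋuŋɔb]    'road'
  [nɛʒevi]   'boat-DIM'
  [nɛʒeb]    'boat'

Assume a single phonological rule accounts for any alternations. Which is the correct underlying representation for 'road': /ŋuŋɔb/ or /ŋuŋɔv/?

/ŋuŋɔv/

The stem for 'road' ends in [v] in [ŋuŋɔvi] but [b] in [ŋuŋɔb].
But 'wind' keeps [b] in both environments ([ʒunɛbi], [ʒunɛb]), so there is no rule changing /b/ to [v] before the DIM suffix.
The underlying segment must be /v/; voiced fricatives become stops word-finally, yielding [b] there.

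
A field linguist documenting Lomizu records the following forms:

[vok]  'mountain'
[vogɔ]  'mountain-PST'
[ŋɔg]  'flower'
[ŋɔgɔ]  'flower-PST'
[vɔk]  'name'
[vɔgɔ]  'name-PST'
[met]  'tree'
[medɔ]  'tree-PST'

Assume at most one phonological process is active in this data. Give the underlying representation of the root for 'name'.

/vɔk/

In [vɔk] and [vɔgɔ] the final segment of 'name' alternates: [k] ~ [g].
If /g/ were underlying and a rule turned it into [k] in isolation, 'flower' would also alternate; but it has [g] in both [ŋɔg] and [ŋɔgɔ].
The underlying segment must be /k/; voiceless stops become voiced between vowels, yielding [g] there.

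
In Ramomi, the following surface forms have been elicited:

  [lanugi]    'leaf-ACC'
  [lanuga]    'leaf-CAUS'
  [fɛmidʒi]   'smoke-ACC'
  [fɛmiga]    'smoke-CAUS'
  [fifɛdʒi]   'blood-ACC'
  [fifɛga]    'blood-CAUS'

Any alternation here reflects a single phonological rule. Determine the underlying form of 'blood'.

/fifɛdʒ/

In [fifɛdʒi] and [fifɛga] the final segment of 'blood' alternates: [dʒ] ~ [g].
If /g/ were underlying and a rule turned it into [dʒ] before the ACC suffix, 'leaf' would also alternate; but it has [g] in both [lanugi] and [lanuga].
Therefore /dʒ/ is basic and [g] is derived by depalatalization (palato-alveolar /dʒ/ becomes [g] when no front vowel follows).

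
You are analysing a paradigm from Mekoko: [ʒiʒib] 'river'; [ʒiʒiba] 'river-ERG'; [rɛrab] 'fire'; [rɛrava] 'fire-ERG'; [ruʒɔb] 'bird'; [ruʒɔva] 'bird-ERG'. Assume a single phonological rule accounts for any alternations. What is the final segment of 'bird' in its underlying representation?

/v/

The root 'bird' surfaces as [ruʒɔb] and [ruʒɔva], with a stem-final [b] ~ [v] alternation.
If /b/ were underlying and a rule turned it into [v] before the ERG suffix, 'river' would also alternate; but it has [b] in both [ʒiʒib] and [ʒiʒiba].
The underlying segment must be /v/; voiced fricatives become stops word-finally, yielding [b] there.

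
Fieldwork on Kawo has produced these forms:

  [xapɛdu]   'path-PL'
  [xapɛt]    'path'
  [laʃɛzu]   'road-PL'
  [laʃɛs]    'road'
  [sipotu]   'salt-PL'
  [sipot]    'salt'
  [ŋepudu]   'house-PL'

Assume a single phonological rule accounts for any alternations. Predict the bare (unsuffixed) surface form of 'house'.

The stem for 'path' ends in [d] in [xapɛdu] but [t] in [xapɛt].
Compare 'salt', with invariant [t] in [sipotu] and [sipot]: an analysis with underlying /t/ and a rule producing [d] before the PL suffix would wrongly predict alternation here too.
Therefore /d/ is basic and [t] is derived by word-final obstruent devoicing (voiced obstruents become voiceless word-finally).
The one attested form of 'house', [ŋepudu], shows underlying /ŋepud/. Applying the same rule word-finally gives [ŋeput].

[ŋeput]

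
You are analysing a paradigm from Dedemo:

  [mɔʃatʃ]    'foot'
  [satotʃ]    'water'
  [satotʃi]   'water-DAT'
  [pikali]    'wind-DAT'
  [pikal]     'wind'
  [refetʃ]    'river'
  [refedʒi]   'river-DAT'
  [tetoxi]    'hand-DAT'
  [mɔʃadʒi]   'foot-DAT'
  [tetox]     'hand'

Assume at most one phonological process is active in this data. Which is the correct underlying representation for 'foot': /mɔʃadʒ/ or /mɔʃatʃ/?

/mɔʃadʒ/

'foot' shows [tʃ] ~ [dʒ] at the end of the stem ([mɔʃatʃ] vs [mɔʃadʒi]).
If /tʃ/ were underlying and a rule turned it into [dʒ] before the DAT suffix, 'water' would also alternate; but it has [tʃ] in both [satotʃ] and [satotʃi].
Therefore /dʒ/ is basic and [tʃ] is derived by word-final obstruent devoicing (voiced obstruents become voiceless word-finally).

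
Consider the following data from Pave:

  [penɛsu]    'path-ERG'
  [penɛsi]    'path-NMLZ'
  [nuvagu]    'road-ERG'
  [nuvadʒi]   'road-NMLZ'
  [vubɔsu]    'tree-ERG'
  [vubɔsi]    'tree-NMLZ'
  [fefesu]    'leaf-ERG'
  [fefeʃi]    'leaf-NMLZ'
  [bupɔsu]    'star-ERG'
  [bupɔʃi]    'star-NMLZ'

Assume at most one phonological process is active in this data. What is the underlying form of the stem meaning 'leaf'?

'leaf' shows [s] ~ [ʃ] at the end of the stem ([fefesu] vs [fefeʃi]).
The stem 'path' ([penɛsu], [penɛsi]) shows [s] unchanged in both environments, so [s] cannot be basic with [ʃ] derived before the NMLZ suffix.
Therefore /ʃ/ is basic and [s] is derived by depalatalization (palato-alveolar /dʒ/ and /ʃ/ become [g] and [s] when no front vowel follows).
Hence 'leaf' is /fefeʃ/ underlyingly.

/fefeʃ/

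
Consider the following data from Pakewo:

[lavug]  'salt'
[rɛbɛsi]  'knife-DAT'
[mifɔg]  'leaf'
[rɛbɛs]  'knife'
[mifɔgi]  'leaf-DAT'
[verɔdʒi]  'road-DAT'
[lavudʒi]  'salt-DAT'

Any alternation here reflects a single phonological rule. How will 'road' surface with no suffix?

The root 'salt' surfaces as [lavug] and [lavudʒi], with a stem-final [g] ~ [dʒ] alternation.
The stem 'leaf' ([mifɔg], [mifɔgi]) shows [g] unchanged in both environments, so [g] cannot be basic with [dʒ] derived before the DAT suffix.
So /dʒ/ is underlying, and a rule of depalatalization — palato-alveolar /dʒ/ becomes [g] when no front vowel follows — gives [g].
The one attested form of 'road', [verɔdʒi], shows underlying /verɔdʒ/. Applying the same rule when no front vowel follows gives [verɔg].

[verɔg]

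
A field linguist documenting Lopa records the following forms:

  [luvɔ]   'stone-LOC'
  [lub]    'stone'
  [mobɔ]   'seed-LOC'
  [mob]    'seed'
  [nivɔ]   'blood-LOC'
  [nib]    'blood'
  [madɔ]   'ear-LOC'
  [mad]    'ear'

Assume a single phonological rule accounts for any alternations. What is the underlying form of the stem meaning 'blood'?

In [nivɔ] and [nib] the final segment of 'blood' alternates: [v] ~ [b].
Compare 'seed', with invariant [b] in [mobɔ] and [mob]: an analysis with underlying /b/ and a rule producing [v] before the LOC suffix would wrongly predict alternation here too.
Therefore /v/ is basic and [b] is derived by word-final hardening (voiced fricatives become stops word-finally).
The underlying form of 'blood' is therefore /niv/.

/niv/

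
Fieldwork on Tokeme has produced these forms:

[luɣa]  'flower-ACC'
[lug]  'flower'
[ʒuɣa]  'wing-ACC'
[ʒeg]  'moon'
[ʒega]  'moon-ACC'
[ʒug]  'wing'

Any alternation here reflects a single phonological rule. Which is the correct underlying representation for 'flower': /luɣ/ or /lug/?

/luɣ/

The root 'flower' surfaces as [luɣa] and [lug], with a stem-final [ɣ] ~ [g] alternation.
Compare 'moon', with invariant [g] in [ʒega] and [ʒeg]: an analysis with underlying /g/ and a rule producing [ɣ] before the ACC suffix would wrongly predict alternation here too.
Therefore /ɣ/ is basic and [g] is derived by word-final hardening (voiced fricatives become stops word-finally).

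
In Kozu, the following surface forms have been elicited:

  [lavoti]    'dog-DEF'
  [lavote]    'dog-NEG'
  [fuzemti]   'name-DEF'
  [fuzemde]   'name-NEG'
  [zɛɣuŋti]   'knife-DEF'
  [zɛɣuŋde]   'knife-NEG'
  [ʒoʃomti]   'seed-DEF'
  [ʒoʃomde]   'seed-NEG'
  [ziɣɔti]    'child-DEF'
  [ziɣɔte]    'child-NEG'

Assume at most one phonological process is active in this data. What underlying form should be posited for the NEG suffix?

/-de/

The NEG morpheme has two allomorphs, [-de] and [-te].
By contrast the DEF suffix keeps its initial [t] throughout — that segment must be underlying.
The NEG suffix is therefore /-de/ underlyingly, with post-vocalic devoicing: voiced stops become voiceless after a vowel.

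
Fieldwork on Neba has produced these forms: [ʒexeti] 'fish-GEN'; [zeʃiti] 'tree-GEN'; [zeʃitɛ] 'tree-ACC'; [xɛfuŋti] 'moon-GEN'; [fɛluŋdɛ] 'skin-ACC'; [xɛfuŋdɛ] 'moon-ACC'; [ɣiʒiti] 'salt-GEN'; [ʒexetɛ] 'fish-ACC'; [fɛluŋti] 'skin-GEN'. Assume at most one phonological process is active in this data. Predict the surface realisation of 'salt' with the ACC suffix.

[ɣiʒitɛ]

The ACC suffix surfaces as [-dɛ] and [-tɛ], depending on the final segment of the stem.
By contrast the GEN suffix keeps its initial [t] throughout — that segment must be underlying.
So the underlying form is /-dɛ/, and voiced stops become voiceless after a vowel.
After 'salt', which ends in a vowel, the suffix surfaces as [-tɛ], giving [ɣiʒitɛ].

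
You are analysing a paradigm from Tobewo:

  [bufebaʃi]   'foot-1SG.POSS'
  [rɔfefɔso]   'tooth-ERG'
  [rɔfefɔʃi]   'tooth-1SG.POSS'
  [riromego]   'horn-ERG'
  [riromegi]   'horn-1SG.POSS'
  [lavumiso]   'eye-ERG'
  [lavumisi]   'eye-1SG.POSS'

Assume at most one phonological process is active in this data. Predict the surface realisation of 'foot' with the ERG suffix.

[bufebaso]

In [rɔfefɔso] and [rɔfefɔʃi] the final segment of 'tooth' alternates: [s] ~ [ʃ].
But 'eye' keeps [s] in both environments ([lavumiso], [lavumisi]), so there is no rule changing /s/ to [ʃ] before the 1SG.POSS suffix.
So /ʃ/ is underlying, and a rule of depalatalization — palato-alveolar /ʃ/ becomes [s] when no front vowel follows — gives [s].
From [bufebaʃi] the stem 'foot' is /bufebaʃ/; when no front vowel follows this yields [bufebaso].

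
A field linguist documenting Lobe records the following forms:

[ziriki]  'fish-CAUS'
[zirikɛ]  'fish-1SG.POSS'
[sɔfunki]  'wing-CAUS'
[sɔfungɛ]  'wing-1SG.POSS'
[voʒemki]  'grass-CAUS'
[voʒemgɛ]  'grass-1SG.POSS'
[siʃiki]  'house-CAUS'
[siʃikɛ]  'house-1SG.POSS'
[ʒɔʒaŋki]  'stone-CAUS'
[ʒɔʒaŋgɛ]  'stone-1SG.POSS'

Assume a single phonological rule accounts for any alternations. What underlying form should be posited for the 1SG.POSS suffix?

/-gɛ/

The 1SG.POSS suffix surfaces as [-gɛ] and [-kɛ], depending on the final segment of the stem.
The CAUS suffix, which begins with [k], is invariant after every stem; so [k] is not altered by any rule here.
So the underlying form is /-gɛ/, and voiced stops become voiceless after a vowel.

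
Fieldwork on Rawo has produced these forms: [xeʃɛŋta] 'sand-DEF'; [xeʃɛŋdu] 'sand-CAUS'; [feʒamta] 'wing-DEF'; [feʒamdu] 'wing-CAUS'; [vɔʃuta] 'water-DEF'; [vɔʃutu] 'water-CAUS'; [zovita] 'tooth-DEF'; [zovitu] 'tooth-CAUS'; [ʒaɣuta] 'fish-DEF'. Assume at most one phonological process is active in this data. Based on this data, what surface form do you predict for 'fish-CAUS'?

The CAUS morpheme has two allomorphs, [-du] and [-tu].
The DEF suffix, which begins with [t], is invariant after every stem; so [t] is not altered by any rule here.
So the underlying form is /-du/, and voiced stops become voiceless after a vowel.
After 'fish', which ends in a vowel, the suffix surfaces as [-tu], giving [ʒaɣutu].

[ʒaɣutu]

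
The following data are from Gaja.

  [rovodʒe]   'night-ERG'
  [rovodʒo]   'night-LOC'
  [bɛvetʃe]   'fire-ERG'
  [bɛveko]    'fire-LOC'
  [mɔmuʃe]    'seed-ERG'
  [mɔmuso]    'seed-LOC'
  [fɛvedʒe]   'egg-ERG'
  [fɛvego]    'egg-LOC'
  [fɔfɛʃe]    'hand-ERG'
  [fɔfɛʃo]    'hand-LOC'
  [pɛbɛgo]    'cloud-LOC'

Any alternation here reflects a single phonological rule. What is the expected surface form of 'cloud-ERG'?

In [fɛvedʒe] and [fɛvego] the final segment of 'egg' alternates: [dʒ] ~ [g].
If /dʒ/ were underlying and a rule turned it into [g] before the LOC suffix, 'night' would also alternate; but it has [dʒ] in both [rovodʒe] and [rovodʒo].
The underlying segment must be /g/; /k/, /g/ and /s/ become palato-alveolar [tʃ], [dʒ] and [ʃ] before a front vowel, yielding [dʒ] there.
The one attested form of 'cloud', [pɛbɛgo], shows underlying /pɛbɛg/. Applying the same rule before a front vowel gives [pɛbɛdʒe].

[pɛbɛdʒe]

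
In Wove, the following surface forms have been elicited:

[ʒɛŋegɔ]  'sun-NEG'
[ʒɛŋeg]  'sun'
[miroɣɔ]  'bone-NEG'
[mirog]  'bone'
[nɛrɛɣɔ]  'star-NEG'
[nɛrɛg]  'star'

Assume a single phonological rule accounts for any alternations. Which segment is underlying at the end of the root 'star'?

/ɣ/

'star' shows [ɣ] ~ [g] at the end of the stem ([nɛrɛɣɔ] vs [nɛrɛg]).
But 'sun' keeps [g] in both environments ([ʒɛŋegɔ], [ʒɛŋeg]), so there is no rule changing /g/ to [ɣ] before the NEG suffix.
Therefore /ɣ/ is basic and [g] is derived by word-final hardening (voiced fricatives become stops word-finally).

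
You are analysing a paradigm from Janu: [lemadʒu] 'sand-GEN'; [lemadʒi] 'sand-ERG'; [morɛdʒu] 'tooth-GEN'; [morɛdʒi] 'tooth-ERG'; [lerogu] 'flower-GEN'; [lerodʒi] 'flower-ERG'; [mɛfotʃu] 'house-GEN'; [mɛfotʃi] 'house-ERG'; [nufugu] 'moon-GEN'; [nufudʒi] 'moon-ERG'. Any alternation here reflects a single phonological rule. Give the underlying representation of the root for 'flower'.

/lerog/

'flower' shows [g] ~ [dʒ] at the end of the stem ([lerogu] vs [lerodʒi]).
The stem 'sand' ([lemadʒu], [lemadʒi]) shows [dʒ] unchanged in both environments, so [dʒ] cannot be basic with [g] derived before the GEN suffix.
The underlying segment must be /g/; /g/ becomes palato-alveolar [dʒ] before a front vowel, yielding [dʒ] there.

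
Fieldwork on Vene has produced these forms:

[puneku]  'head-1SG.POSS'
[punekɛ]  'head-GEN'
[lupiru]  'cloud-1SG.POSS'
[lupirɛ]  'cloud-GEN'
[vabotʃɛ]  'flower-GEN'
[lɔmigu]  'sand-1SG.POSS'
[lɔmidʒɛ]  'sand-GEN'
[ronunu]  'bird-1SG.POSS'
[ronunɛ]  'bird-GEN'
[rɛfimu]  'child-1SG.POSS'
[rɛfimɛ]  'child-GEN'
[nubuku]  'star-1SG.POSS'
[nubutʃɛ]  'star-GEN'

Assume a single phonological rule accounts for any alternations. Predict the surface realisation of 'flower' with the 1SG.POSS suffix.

The stem for 'star' ends in [k] in [nubuku] but [tʃ] in [nubutʃɛ].
But 'head' keeps [k] in both environments ([puneku], [punekɛ]), so there is no rule changing /k/ to [tʃ] before the GEN suffix.
The alternation reflects depalatalization: palato-alveolar /tʃ/ and /dʒ/ become [k] and [g] when no front vowel follows. /tʃ/ is underlying.
From [vabotʃɛ] the stem 'flower' is /vabotʃ/; when no front vowel follows this yields [vaboku].

[vaboku]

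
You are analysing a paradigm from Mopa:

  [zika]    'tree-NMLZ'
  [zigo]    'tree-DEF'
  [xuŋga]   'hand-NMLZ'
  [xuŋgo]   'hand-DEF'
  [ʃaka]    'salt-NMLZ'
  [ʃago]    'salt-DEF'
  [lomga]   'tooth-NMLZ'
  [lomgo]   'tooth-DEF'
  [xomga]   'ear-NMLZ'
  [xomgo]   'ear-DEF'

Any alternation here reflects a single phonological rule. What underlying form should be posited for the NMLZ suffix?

/-ka/

The NMLZ morpheme has two allomorphs, [-ga] and [-ka].
The DEF suffix, which begins with [g], is invariant after every stem; so [g] is not altered by any rule here.
The NMLZ suffix is therefore /-ka/ underlyingly, with post-nasal voicing: voiceless stops become voiced after a nasal.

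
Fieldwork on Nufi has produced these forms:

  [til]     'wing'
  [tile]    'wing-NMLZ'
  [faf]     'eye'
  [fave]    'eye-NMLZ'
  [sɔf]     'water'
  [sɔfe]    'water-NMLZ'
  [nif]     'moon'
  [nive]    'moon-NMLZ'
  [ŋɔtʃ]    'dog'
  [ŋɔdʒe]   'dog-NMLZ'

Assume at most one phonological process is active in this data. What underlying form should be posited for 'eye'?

/fav/

The root 'eye' surfaces as [faf] and [fave], with a stem-final [f] ~ [v] alternation.
The stem 'water' ([sɔf], [sɔfe]) shows [f] unchanged in both environments, so [f] cannot be basic with [v] derived before the NMLZ suffix.
Therefore /v/ is basic and [f] is derived by word-final obstruent devoicing (voiced obstruents become voiceless word-finally).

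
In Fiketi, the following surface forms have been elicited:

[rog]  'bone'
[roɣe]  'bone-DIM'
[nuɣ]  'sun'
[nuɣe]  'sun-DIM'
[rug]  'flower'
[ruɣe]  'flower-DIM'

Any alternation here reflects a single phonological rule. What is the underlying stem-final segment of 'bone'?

In [rog] and [roɣe] the final segment of 'bone' alternates: [g] ~ [ɣ].
Compare 'sun', with invariant [ɣ] in [nuɣ] and [nuɣe]: an analysis with underlying /ɣ/ and a rule producing [g] in isolation would wrongly predict alternation here too.
So /g/ is underlying, and a rule of intervocalic spirantization — voiced stops become fricatives between vowels — gives [ɣ].

/g/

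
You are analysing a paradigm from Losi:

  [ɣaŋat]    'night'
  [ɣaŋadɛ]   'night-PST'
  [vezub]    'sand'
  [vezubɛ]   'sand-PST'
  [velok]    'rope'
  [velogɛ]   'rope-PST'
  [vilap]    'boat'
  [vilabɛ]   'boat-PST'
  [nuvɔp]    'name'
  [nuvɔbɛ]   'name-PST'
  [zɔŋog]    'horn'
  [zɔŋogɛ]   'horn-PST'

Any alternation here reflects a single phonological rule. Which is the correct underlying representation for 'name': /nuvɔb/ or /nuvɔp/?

In [nuvɔp] and [nuvɔbɛ] the final segment of 'name' alternates: [p] ~ [b].
If /b/ were underlying and a rule turned it into [p] in isolation, 'sand' would also alternate; but it has [b] in both [vezub] and [vezubɛ].
The alternation reflects intervocalic voicing: voiceless stops become voiced between vowels. /p/ is underlying.

/nuvɔp/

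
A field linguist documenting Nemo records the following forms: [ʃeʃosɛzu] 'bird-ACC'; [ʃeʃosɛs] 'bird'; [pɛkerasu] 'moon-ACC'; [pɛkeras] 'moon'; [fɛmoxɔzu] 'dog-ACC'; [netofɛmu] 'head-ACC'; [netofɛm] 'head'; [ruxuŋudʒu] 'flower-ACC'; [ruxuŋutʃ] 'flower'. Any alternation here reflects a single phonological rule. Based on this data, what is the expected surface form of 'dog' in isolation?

[fɛmoxɔs]

In [ʃeʃosɛzu] and [ʃeʃosɛs] the final segment of 'bird' alternates: [z] ~ [s].
If /s/ were underlying and a rule turned it into [z] before the ACC suffix, 'moon' would also alternate; but it has [s] in both [pɛkerasu] and [pɛkeras].
Therefore /z/ is basic and [s] is derived by word-final obstruent devoicing (voiced obstruents become voiceless word-finally).
From [fɛmoxɔzu] the stem 'dog' is /fɛmoxɔz/; word-finally this yields [fɛmoxɔs].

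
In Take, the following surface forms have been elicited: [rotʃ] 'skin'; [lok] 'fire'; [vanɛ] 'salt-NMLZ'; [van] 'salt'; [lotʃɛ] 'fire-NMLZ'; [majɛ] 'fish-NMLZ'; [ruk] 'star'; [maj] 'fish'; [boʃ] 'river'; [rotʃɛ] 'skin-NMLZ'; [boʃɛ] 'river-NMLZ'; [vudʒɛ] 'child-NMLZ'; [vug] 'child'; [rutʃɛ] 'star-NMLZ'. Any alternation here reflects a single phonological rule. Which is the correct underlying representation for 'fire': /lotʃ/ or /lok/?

/lok/

The root 'fire' surfaces as [lotʃɛ] and [lok], with a stem-final [tʃ] ~ [k] alternation.
The stem 'skin' ([rotʃɛ], [rotʃ]) shows [tʃ] unchanged in both environments, so [tʃ] cannot be basic with [k] derived in isolation.
The underlying segment must be /k/; /k/ and /g/ become palato-alveolar [tʃ] and [dʒ] before a front vowel, yielding [tʃ] there.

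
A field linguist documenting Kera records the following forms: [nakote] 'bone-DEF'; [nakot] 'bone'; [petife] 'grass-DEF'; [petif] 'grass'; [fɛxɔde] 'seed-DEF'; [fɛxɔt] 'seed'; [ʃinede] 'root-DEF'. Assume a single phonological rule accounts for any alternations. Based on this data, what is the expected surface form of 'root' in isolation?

[ʃinet]

In [fɛxɔde] and [fɛxɔt] the final segment of 'seed' alternates: [d] ~ [t].
Compare 'bone', with invariant [t] in [nakote] and [nakot]: an analysis with underlying /t/ and a rule producing [d] before the DEF suffix would wrongly predict alternation here too.
So /d/ is underlying, and a rule of word-final obstruent devoicing — voiced obstruents become voiceless word-finally — gives [t].
The one attested form of 'root', [ʃinede], shows underlying /ʃined/. Applying the same rule word-finally gives [ʃinet].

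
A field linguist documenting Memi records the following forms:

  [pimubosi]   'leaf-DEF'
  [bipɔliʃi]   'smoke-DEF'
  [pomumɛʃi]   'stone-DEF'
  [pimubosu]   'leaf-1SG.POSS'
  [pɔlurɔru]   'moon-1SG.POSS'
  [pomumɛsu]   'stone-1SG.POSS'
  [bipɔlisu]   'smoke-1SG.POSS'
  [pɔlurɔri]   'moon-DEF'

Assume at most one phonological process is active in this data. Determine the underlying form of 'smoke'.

In [bipɔlisu] and [bipɔliʃi] the final segment of 'smoke' alternates: [s] ~ [ʃ].
If /s/ were underlying and a rule turned it into [ʃ] before the DEF suffix, 'leaf' would also alternate; but it has [s] in both [pimubosu] and [pimubosi].
The alternation reflects depalatalization: palato-alveolar /ʃ/ becomes [s] when no front vowel follows. /ʃ/ is underlying.

/bipɔliʃ/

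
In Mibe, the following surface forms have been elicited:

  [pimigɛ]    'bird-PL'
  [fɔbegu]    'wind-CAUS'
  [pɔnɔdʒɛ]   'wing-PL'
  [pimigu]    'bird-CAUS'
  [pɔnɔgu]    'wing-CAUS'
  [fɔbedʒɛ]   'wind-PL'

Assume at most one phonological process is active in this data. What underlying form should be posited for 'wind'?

The stem for 'wind' ends in [g] in [fɔbegu] but [dʒ] in [fɔbedʒɛ].
Compare 'bird', with invariant [g] in [pimigu] and [pimigɛ]: an analysis with underlying /g/ and a rule producing [dʒ] before the PL suffix would wrongly predict alternation here too.
The alternation reflects depalatalization: palato-alveolar /dʒ/ becomes [g] when no front vowel follows. /dʒ/ is underlying.

/fɔbedʒ/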